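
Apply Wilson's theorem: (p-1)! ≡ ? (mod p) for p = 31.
By Wilson's theorem, (30)! ≡ -1 ≡ 30 (mod 31)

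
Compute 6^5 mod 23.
By repeated squaring mod 23: 6^{1}≡6, 6^{2}≡13, 6^{4}≡8. Then 6^{5} = 6^{4+1} ≡ 8 × 6 ≡ 2 mod 23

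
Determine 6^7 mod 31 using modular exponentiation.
By repeated squaring mod 31: 6^{1}≡6, 6^{2}≡5, 6^{4}≡25. Then 6^{7} = 6^{4+2+1} ≡ 25 × 5 × 6 ≡ 6 mod 31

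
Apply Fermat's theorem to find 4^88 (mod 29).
By Fermat: 4^{28} ≡ 1 (mod 29). 88 = 3×28 + 4. So 4^{88} ≡ 4^{4} ≡ 24 (mod 29)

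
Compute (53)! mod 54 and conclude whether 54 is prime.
(53)! mod 54 = 0. Since 0 ≢ -1 (mod 54), 54 is not prime.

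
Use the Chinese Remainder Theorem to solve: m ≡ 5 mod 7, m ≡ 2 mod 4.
M = 7 × 4 = 28. M₁ = 4, y₁ ≡ 2 mod 7. M₂ = 7, y₂ ≡ 3 mod 4. m = 5×4×2 + 2×7×3 ≡ 26 mod 28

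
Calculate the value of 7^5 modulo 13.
By repeated squaring (mod 13): 7^{1}≡7, 7^{2}≡10, 7^{4}≡9. Then 7^{5} = 7^{4+1} ≡ 9 × 7 ≡ 11 (mod 13)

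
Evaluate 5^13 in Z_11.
Using Fermat: 5^{10} ≡ 1 (mod 11). 13 ≡ 3 (mod 10). So 5^{13} ≡ 5^{3} ≡ 4 (mod 11)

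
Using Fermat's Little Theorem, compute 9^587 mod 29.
By Fermat: 9^{28} ≡ 1 mod 29. 587 ≡ 27 mod 28. So 9^{587} ≡ 9^{27} ≡ 13 mod 29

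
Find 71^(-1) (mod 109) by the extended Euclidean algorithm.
Extended GCD: 71(43) + 109(-28) = 1. So 71^(-1) ≡ 43 (mod 109). Verify: 71 × 43 = 3053 ≡ 1 (mod 109)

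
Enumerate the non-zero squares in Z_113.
Squares in Z_113*: {1, 2, 4, 7, 8, 9, 11, 13, 14, 15, 16, 18, 22, 25, 26, 28, 30, 31, 32, 36, 41, 44, 49, 50, 51, 52, 53, 56, 57, 60, 61, 62, 63, 64, 69, 72, 77, 81, 82, 83, 85, 87, 88, 91, 95, 97, 98, 99, 100, 102, 104, 105, 106, 109, 111, 112}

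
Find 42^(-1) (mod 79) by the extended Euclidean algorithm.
Extended GCD: 42(32) + 79(-17) = 1. So 42^(-1) ≡ 32 (mod 79). Verify: 42 × 32 = 1344 ≡ 1 (mod 79)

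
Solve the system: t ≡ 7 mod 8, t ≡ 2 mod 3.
M = 8 × 3 = 24. M₁ = 3, y₁ ≡ 3 mod 8. M₂ = 8, y₂ ≡ 2 mod 3. t = 7×3×3 + 2×8×2 ≡ 23 mod 24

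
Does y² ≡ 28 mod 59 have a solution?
By Euler's criterion: 28^{29} ≡ 1 mod 59. Since this equals 1, 28 is a QR.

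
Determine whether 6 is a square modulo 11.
By Euler's criterion: 6^{5} ≡ 10 mod 11. Since this equals -1 (≡ 10), 6 is not a QR.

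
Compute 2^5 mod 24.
By repeated squaring (mod 24): 2^{1}≡2, 2^{2}≡4, 2^{4}≡16. Then 2^{5} = 2^{4+1} ≡ 16 × 2 ≡ 8 (mod 24)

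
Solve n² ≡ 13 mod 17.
The square roots of 13 mod 17 are 8 and 9. Verify: 8² = 64 ≡ 13 mod 17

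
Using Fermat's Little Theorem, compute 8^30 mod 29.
By Fermat: 8^{28} ≡ 1 (mod 29). So 8^{30} = 8^{28} · 8^{2} ≡ 8^{2} ≡ 6 (mod 29)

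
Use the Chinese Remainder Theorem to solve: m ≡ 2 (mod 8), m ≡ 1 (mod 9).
M = 8 × 9 = 72. M₁ = 9, y₁ ≡ 1 (mod 8). M₂ = 8, y₂ ≡ 8 (mod 9). m = 2×9×1 + 1×8×8 ≡ 10 (mod 72)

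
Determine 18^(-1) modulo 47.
Since 47 is prime, by Fermat 18^(-1) ≡ 18^{45} ≡ 34 mod 47. Verify: 18 × 34 = 612 ≡ 1 mod 47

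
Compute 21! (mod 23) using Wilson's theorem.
(22)! = (21)! × (22) ≡ -1 (mod 23). So (21)! ≡ -1 × (22)^(-1) ≡ (-1)×(-1) = 1 (mod 23)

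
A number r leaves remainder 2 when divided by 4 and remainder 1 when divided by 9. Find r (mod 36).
M = 4 × 9 = 36. M₁ = 9, y₁ ≡ 1 (mod 4). M₂ = 4, y₂ ≡ 7 (mod 9). r = 2×9×1 + 1×4×7 ≡ 10 (mod 36)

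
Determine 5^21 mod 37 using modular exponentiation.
By repeated squaring mod 37: 5^{1}≡5, 5^{2}≡25, 5^{4}≡33, 5^{8}≡16, 5^{16}≡34. Then 5^{21} = 5^{16+4+1} ≡ 34 × 33 × 5 ≡ 23 mod 37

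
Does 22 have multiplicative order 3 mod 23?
Powers of 22 mod 23: 22^1≡22, 22^2≡1. Already 22^2≡1, so the order is 2 < 3. No, the actual order is 2.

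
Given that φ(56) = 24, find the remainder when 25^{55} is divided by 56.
By Euler: 25^{24} ≡ 1 mod 56 since gcd(25, 56) = 1. 55 = 2×24 + 7. So 25^{55} ≡ 25^{7} ≡ 25 mod 56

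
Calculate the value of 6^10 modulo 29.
By repeated squaring (mod 29): 6^{1}≡6, 6^{2}≡7, 6^{4}≡20, 6^{8}≡23. Then 6^{10} = 6^{8+2} ≡ 23 × 7 ≡ 16 (mod 29)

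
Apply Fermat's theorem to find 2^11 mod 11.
By Fermat: 2^{10} ≡ 1 mod 11. So 2^{11} = 2^{10} · 2^{1} ≡ 2^{1} ≡ 2 mod 11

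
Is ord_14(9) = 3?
Powers of 9 mod 14: 9^1≡9, 9^2≡11, 9^3≡1. First k with 9^k≡1 is k=3. Yes, ord_14(9) = 3.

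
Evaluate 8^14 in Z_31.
By repeated squaring mod 31: 8^{1}≡8, 8^{2}≡2, 8^{4}≡4, 8^{8}≡16. Then 8^{14} = 8^{8+4+2} ≡ 16 × 4 × 2 ≡ 4 mod 31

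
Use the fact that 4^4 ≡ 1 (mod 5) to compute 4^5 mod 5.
By Fermat: 4^{4} ≡ 1 (mod 5). So 4^{5} = 4^{4} · 4^{1} ≡ 4^{1} ≡ 4 (mod 5)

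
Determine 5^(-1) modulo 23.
Since 23 is prime, by Fermat 5^(-1) ≡ 5^{21} ≡ 14 (mod 23). Verify: 5 × 14 = 70 ≡ 1 (mod 23)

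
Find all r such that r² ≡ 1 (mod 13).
The square roots of 1 mod 13 are 1 and 12. Verify: 1² = 1 ≡ 1 (mod 13)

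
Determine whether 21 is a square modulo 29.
By Euler's criterion: 21^{14} ≡ 28 (mod 29). Since this equals -1 (≡ 28), 21 is not a QR.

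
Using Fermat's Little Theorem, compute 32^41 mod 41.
By Fermat: 32^{40} ≡ 1 mod 41. So 32^{41} = 32^{40} · 32^{1} ≡ 32^{1} ≡ 32 mod 41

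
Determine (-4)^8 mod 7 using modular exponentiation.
Using Fermat: (-4)^{6} ≡ 1 (mod 7). 8 ≡ 2 (mod 6). So (-4)^{8} ≡ (-4)^{2} ≡ 2 (mod 7)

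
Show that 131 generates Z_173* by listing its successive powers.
131^1, 131^2, ..., 131^{172} mod 173: [131, 34, 129, 118, 61, 33, 171, 84, 105, 88, 110, 51, 107, 4, 5, 136, 170, 126, 71, 132, 165, 163, 74, 6, 94, 31, 82, 16, 20, 25, 161, 158, 111, 9, 141, 133, 123, 24, 30, 124, 155, 64, 80, 100, 125, 113, 98, 36, 45, 13, 146, 96, 120, 150, 101, 83, 147, 54, 154, 106, 46, 144, 7, 52, 65, 38, 134, 81, 58, 159, 69, 43, 97, 78, 11, 57, 28, 35, 87, 152, 17, 151, 59, 117, 103, 172, 42, 139, 44, 55, 112, 140, 2, 89, 68, 85, 63, 122, 66, 169, 168, 37, 3, 47, 102, 41, 8, 10, 99, 167, 79, 142, 91, 157, 153, 148, 12, 15, 62, 164, 32, 40, 50, 149, 143, 49, 18, 109, 93, 73, 48, 60, 75, 137, 128, 160, 27, 77, 53, 23, 72, 90, 26, 119, 19, 67, 127, 29, 166, 121, 108, 135, 39, 92, 115, 14, 104, 130, 76, 95, 162, 116, 145, 138, 86, 21, 156, 22, 114, 56, 70, 1]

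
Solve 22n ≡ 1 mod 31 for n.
Since 31 is prime, by Fermat 22^(-1) ≡ 22^{29} ≡ 24 mod 31. Verify: 22 × 24 = 528 ≡ 1 mod 31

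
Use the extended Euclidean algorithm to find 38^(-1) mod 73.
Extended GCD: 38(25) + 73(-13) = 1. So 38^(-1) ≡ 25 mod 73. Verify: 38 × 25 = 950 ≡ 1 mod 73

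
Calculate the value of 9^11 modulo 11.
Using Fermat: 9^{10} ≡ 1 (mod 11). 11 ≡ 1 (mod 10). So 9^{11} ≡ 9^{1} ≡ 9 (mod 11)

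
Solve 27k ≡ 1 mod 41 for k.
Since 41 is prime, by Fermat 27^(-1) ≡ 27^{39} ≡ 38 mod 41. Verify: 27 × 38 = 1026 ≡ 1 mod 41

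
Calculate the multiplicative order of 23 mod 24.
Powers of 23 mod 24: 23^1≡23, 23^2≡1. So the order of 23 is 2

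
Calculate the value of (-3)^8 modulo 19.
By repeated squaring mod 19: (-3)^{1}≡16, (-3)^{2}≡9, (-3)^{4}≡5, (-3)^{8}≡6. So (-3)^{8} ≡ 6 mod 19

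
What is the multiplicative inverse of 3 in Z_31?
Since 31 is prime, by Fermat 3^(-1) ≡ 3^{29} ≡ 21 (mod 31). Verify: 3 × 21 = 63 ≡ 1 (mod 31)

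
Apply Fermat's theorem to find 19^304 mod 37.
By Fermat: 19^{36} ≡ 1 mod 37. 304 ≡ 16 mod 36. So 19^{304} ≡ 19^{16} ≡ 33 mod 37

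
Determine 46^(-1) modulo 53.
Since 53 is prime, by Fermat 46^(-1) ≡ 46^{51} ≡ 15 mod 53. Verify: 46 × 15 = 690 ≡ 1 mod 53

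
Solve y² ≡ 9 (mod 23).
The square roots of 9 mod 23 are 3 and 20. Verify: 3² = 9 ≡ 9 (mod 23)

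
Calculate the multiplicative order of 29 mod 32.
Powers of 29 mod 32: 29^1≡29, 29^2≡9, 29^3≡5, 29^4≡17, 29^5≡13, 29^6≡25, 29^7≡21, 29^8≡1. Order = 8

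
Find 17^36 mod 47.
By repeated squaring mod 47: 17^{1}≡17, 17^{2}≡7, 17^{4}≡2, 17^{8}≡4, 17^{16}≡16, 17^{32}≡21. Then 17^{36} = 17^{32+4} ≡ 21 × 2 ≡ 42 mod 47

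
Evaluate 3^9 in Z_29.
By repeated squaring mod 29: 3^{1}≡3, 3^{2}≡9, 3^{4}≡23, 3^{8}≡7. Then 3^{9} = 3^{8+1} ≡ 7 × 3 ≡ 21 mod 29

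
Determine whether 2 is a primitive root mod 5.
ord_5(2) divides 4. For each prime q|4: 2^{2}≡4, none ≡ 1. So 2 has order 4 and is a primitive root mod 5.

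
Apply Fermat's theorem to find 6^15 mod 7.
By Fermat: 6^{6} ≡ 1 mod 7. 15 = 2×6 + 3. So 6^{15} ≡ 6^{3} ≡ 6 mod 7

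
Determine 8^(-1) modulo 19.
Since 19 is prime, by Fermat 8^(-1) ≡ 8^{17} ≡ 12 (mod 19). Verify: 8 × 12 = 96 ≡ 1 (mod 19)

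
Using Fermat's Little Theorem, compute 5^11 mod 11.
By Fermat: 5^{10} ≡ 1 (mod 11). So 5^{11} = 5^{10} · 5^{1} ≡ 5^{1} ≡ 5 (mod 11)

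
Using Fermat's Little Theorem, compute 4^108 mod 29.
By Fermat: 4^{28} ≡ 1 mod 29. 108 = 3×28 + 24. So 4^{108} ≡ 4^{24} ≡ 23 mod 29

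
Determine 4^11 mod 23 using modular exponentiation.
By repeated squaring mod 23: 4^{1}≡4, 4^{2}≡16, 4^{4}≡3, 4^{8}≡9. Then 4^{11} = 4^{8+2+1} ≡ 9 × 16 × 4 ≡ 1 mod 23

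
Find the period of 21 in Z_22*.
Powers of 21 mod 22: 21^1≡21, 21^2≡1. Order = 2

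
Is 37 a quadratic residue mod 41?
By Euler's criterion: 37^{20} ≡ 1 (mod 41). Since this equals 1, 37 is a QR.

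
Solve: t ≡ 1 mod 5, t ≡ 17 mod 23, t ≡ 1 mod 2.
M = 5 × 23 × 2 = 230. M₁ = 46, y₁ ≡ 1 mod 5. M₂ = 10, y₂ ≡ 7 mod 23. M₃ = 115, y₃ ≡ 1 mod 2. t = 1×46×1 + 17×10×7 + 1×115×1 ≡ 201 mod 230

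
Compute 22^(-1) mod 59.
Since 59 is prime, by Fermat 22^(-1) ≡ 22^{57} ≡ 51 mod 59. Verify: 22 × 51 = 1122 ≡ 1 mod 59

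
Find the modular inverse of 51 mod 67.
Since 67 is prime, by Fermat 51^(-1) ≡ 51^{65} ≡ 46 (mod 67). Verify: 51 × 46 = 2346 ≡ 1 (mod 67)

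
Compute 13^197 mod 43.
Using Fermat: 13^{42} ≡ 1 mod 43. 197 ≡ 29 mod 42. So 13^{197} ≡ 13^{29} ≡ 38 mod 43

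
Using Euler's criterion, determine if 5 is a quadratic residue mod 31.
By Euler's criterion: 5^{15} ≡ 1 (mod 31). Since this equals 1, 5 is a QR.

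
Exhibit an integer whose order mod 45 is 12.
2 has order 12 mod 45 since 2^{12} ≡ 1 (mod 45) and no smaller power works.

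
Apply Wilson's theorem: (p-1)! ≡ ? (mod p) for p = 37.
By Wilson's theorem, (36)! ≡ -1 ≡ 36 mod 37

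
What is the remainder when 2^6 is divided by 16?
By repeated squaring mod 16: 2^{1}≡2, 2^{2}≡4, 2^{4}≡0. Then 2^{6} = 2^{4+2} ≡ 0 × 4 ≡ 0 mod 16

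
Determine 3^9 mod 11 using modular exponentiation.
By repeated squaring mod 11: 3^{1}≡3, 3^{2}≡9, 3^{4}≡4, 3^{8}≡5. Then 3^{9} = 3^{8+1} ≡ 5 × 3 ≡ 4 mod 11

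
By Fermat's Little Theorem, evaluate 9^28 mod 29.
By Fermat's Little Theorem, 9^{28} ≡ 1 (mod 29) since 29 is prime and gcd(9, 29) = 1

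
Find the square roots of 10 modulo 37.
The square roots of 10 mod 37 are 26 and 11. Verify: 26² = 676 ≡ 10 (mod 37)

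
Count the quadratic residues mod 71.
For prime 71, there are (p-1)/2 = (71-1)/2 = 35 quadratic residues (excluding 0).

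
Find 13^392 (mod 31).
Using Fermat: 13^{30} ≡ 1 (mod 31). 392 ≡ 2 (mod 30). So 13^{392} ≡ 13^{2} ≡ 14 (mod 31)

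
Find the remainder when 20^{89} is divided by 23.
By Fermat: 20^{22} ≡ 1 (mod 23). 89 = 4×22 + 1. So 20^{89} ≡ 20^{1} ≡ 20 (mod 23)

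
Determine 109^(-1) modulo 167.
Since 167 is prime, by Fermat 109^(-1) ≡ 109^{165} ≡ 95 (mod 167). Verify: 109 × 95 = 10355 ≡ 1 (mod 167)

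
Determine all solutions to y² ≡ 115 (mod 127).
The square roots of 115 mod 127 are 49 and 78. Verify: 49² = 2401 ≡ 115 (mod 127)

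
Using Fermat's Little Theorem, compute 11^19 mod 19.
By Fermat: 11^{18} ≡ 1 (mod 19). So 11^{19} = 11^{18} · 11^{1} ≡ 11^{1} ≡ 11 (mod 19)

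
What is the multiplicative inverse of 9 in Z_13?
Since 13 is prime, by Fermat 9^(-1) ≡ 9^{11} ≡ 3 mod 13. Verify: 9 × 3 = 27 ≡ 1 mod 13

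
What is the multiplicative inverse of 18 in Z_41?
Since 41 is prime, by Fermat 18^(-1) ≡ 18^{39} ≡ 16 (mod 41). Verify: 18 × 16 = 288 ≡ 1 (mod 41)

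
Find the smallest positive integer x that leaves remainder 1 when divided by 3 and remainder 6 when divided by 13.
M = 3 × 13 = 39. M₁ = 13, y₁ ≡ 1 mod 3. M₂ = 3, y₂ ≡ 9 mod 13. x = 1×13×1 + 6×3×9 ≡ 19 mod 39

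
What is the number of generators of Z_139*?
There are φ(139-1) = φ(138) = 44 primitive roots modulo 139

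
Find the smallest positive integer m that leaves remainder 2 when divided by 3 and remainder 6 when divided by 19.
M = 3 × 19 = 57. M₁ = 19, y₁ ≡ 1 (mod 3). M₂ = 3, y₂ ≡ 13 (mod 19). m = 2×19×1 + 6×3×13 ≡ 44 (mod 57)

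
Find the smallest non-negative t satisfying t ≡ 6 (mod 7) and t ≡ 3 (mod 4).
M = 7 × 4 = 28. M₁ = 4, y₁ ≡ 2 (mod 7). M₂ = 7, y₂ ≡ 3 (mod 4). t = 6×4×2 + 3×7×3 ≡ 27 (mod 28)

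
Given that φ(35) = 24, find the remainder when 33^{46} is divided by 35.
By Euler: 33^{24} ≡ 1 mod 35 since gcd(33, 35) = 1. 46 = 1×24 + 22. So 33^{46} ≡ 33^{22} ≡ 9 mod 35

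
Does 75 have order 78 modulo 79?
ord_79(75) divides 78. For each prime q|78: 75^{39}≡78, 75^{26}≡55, 75^{6}≡67, none ≡ 1. So 75 has order 78 and is a primitive root mod 79.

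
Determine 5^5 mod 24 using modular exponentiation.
By repeated squaring mod 24: 5^{1}≡5, 5^{2}≡1, 5^{4}≡1. Then 5^{5} = 5^{4+1} ≡ 1 × 5 ≡ 5 mod 24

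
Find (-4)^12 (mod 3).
Using Fermat: (-4)^{2} ≡ 1 (mod 3). 12 ≡ 0 (mod 2). So (-4)^{12} ≡ (-4)^{0} ≡ 1 (mod 3)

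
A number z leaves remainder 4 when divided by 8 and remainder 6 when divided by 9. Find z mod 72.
M = 8 × 9 = 72. M₁ = 9, y₁ ≡ 1 mod 8. M₂ = 8, y₂ ≡ 8 mod 9. z = 4×9×1 + 6×8×8 ≡ 60 mod 72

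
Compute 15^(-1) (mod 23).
Since 23 is prime, by Fermat 15^(-1) ≡ 15^{21} ≡ 20 (mod 23). Verify: 15 × 20 = 300 ≡ 1 (mod 23)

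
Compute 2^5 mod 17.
By repeated squaring mod 17: 2^{1}≡2, 2^{2}≡4, 2^{4}≡16. Then 2^{5} = 2^{4+1} ≡ 16 × 2 ≡ 15 mod 17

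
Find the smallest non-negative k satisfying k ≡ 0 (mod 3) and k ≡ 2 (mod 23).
M = 3 × 23 = 69. M₁ = 23, y₁ ≡ 2 (mod 3). M₂ = 3, y₂ ≡ 8 (mod 23). k = 0×23×2 + 2×3×8 ≡ 48 (mod 69)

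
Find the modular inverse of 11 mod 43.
Since 43 is prime, by Fermat 11^(-1) ≡ 11^{41} ≡ 4 (mod 43). Verify: 11 × 4 = 44 ≡ 1 (mod 43)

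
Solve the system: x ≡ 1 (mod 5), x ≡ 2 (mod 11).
M = 5 × 11 = 55. M₁ = 11, y₁ ≡ 1 (mod 5). M₂ = 5, y₂ ≡ 9 (mod 11). x = 1×11×1 + 2×5×9 ≡ 46 (mod 55)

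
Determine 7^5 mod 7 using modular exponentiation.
By repeated squaring mod 7: 7^{1}≡0, 7^{2}≡0, 7^{4}≡0. Then 7^{5} = 7^{4+1} ≡ 0 × 0 ≡ 0 mod 7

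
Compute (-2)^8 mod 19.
By repeated squaring (mod 19): (-2)^{1}≡17, (-2)^{2}≡4, (-2)^{4}≡16, (-2)^{8}≡9. So (-2)^{8} ≡ 9 (mod 19)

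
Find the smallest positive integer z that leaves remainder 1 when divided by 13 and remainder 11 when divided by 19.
M = 13 × 19 = 247. M₁ = 19, y₁ ≡ 11 (mod 13). M₂ = 13, y₂ ≡ 3 (mod 19). z = 1×19×11 + 11×13×3 ≡ 144 (mod 247)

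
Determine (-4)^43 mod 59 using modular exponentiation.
By repeated squaring mod 59: (-4)^{1}≡55, (-4)^{2}≡16, (-4)^{4}≡20, (-4)^{8}≡46, (-4)^{16}≡51, (-4)^{32}≡5. Then (-4)^{43} = (-4)^{32+8+2+1} ≡ 5 × 46 × 16 × 55 ≡ 30 mod 59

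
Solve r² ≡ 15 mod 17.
The square roots of 15 mod 17 are 7 and 10. Verify: 7² = 49 ≡ 15 mod 17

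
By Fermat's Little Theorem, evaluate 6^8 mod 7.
By Fermat: 6^{6} ≡ 1 mod 7. So 6^{8} = 6^{6} · 6^{2} ≡ 6^{2} ≡ 1 mod 7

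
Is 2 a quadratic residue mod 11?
By Euler's criterion: 2^{5} ≡ 10 mod 11. Since this equals -1 (≡ 10), 2 is not a QR.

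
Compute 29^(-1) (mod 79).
Since 79 is prime, by Fermat 29^(-1) ≡ 29^{77} ≡ 30 (mod 79). Verify: 29 × 30 = 870 ≡ 1 (mod 79)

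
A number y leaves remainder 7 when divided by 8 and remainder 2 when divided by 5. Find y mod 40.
M = 8 × 5 = 40. M₁ = 5, y₁ ≡ 5 mod 8. M₂ = 8, y₂ ≡ 2 mod 5. y = 7×5×5 + 2×8×2 ≡ 7 mod 40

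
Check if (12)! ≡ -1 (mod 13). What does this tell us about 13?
(12)! mod 13 = 12. Since this equals -1 (mod 13), Wilson confirms 13 is prime.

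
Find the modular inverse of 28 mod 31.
Since 31 is prime, by Fermat 28^(-1) ≡ 28^{29} ≡ 10 (mod 31). Verify: 28 × 10 = 280 ≡ 1 (mod 31)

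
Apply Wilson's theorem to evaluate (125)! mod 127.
(126)! = (125)! × (126) ≡ -1 mod 127. So (125)! ≡ -1 × (126)^(-1) ≡ (-1)×(-1) = 1 mod 127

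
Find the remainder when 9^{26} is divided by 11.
By Fermat: 9^{10} ≡ 1 mod 11. 26 = 2×10 + 6. So 9^{26} ≡ 9^{6} ≡ 9 mod 11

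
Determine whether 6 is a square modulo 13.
By Euler's criterion: 6^{6} ≡ 12 mod 13. Since this equals -1 (≡ 12), 6 is not a QR.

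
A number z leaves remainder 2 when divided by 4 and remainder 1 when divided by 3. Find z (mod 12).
M = 4 × 3 = 12. M₁ = 3, y₁ ≡ 3 (mod 4). M₂ = 4, y₂ ≡ 1 (mod 3). z = 2×3×3 + 1×4×1 ≡ 10 (mod 12)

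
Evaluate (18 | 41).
(18/41) = 18^{20} mod 41 = 1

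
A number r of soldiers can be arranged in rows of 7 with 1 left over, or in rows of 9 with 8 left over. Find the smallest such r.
M = 7 × 9 = 63. M₁ = 9, y₁ ≡ 4 mod 7. M₂ = 7, y₂ ≡ 4 mod 9. r = 1×9×4 + 8×7×4 ≡ 8 mod 63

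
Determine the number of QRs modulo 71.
Exactly half the non-zero residues mod a prime are QRs: (71-1)/2 = 35.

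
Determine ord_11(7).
Powers of 7 mod 11: 7^1≡7, 7^2≡5, 7^3≡2, 7^4≡3, 7^5≡10, 7^6≡4, 7^7≡6, 7^8≡9, 7^9≡8, 7^10≡1. So the order of 7 is 10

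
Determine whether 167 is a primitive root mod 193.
ord_193(167) divides 192. For each prime q|192: 167^{96}≡192, 167^{64}≡84, none ≡ 1. So 167 has order 192 and is a primitive root mod 193.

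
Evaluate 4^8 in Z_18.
By repeated squaring mod 18: 4^{1}≡4, 4^{2}≡16, 4^{4}≡4, 4^{8}≡16. So 4^{8} ≡ 16 mod 18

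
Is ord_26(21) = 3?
Powers of 21 mod 26: 21^1≡21, 21^2≡25, 21^3≡5, 21^4≡1. 21^3≡5≢1, so ord ≠ 3. No, the actual order is 4.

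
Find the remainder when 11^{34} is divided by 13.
By Fermat: 11^{12} ≡ 1 (mod 13). 34 = 2×12 + 10. So 11^{34} ≡ 11^{10} ≡ 10 (mod 13)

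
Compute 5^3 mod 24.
5^{3} = 125 ≡ 5 mod 24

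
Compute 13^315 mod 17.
Using Fermat: 13^{16} ≡ 1 (mod 17). 315 ≡ 11 (mod 16). So 13^{315} ≡ 13^{11} ≡ 4 (mod 17)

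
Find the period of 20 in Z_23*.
Powers of 20 mod 23: 20^1≡20, 20^2≡9, 20^3≡19, 20^4≡12, 20^5≡10, 20^6≡16, 20^7≡21, 20^8≡6, 20^9≡5, 20^10≡8, 20^11≡22, 20^12≡3, 20^13≡14, 20^14≡4, 20^15≡11, 20^16≡13, 20^17≡7, 20^18≡2, 20^19≡17, 20^20≡18, 20^21≡15, 20^22≡1. Order = 22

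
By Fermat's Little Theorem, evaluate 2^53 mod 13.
By Fermat: 2^{12} ≡ 1 mod 13. 53 = 4×12 + 5. So 2^{53} ≡ 2^{5} ≡ 6 mod 13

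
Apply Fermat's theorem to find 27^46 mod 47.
By Fermat's Little Theorem, 27^{46} ≡ 1 mod 47 since 47 is prime and gcd(27, 47) = 1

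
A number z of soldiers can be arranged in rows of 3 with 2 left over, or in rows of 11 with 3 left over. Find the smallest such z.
M = 3 × 11 = 33. M₁ = 11, y₁ ≡ 2 mod 3. M₂ = 3, y₂ ≡ 4 mod 11. z = 2×11×2 + 3×3×4 ≡ 14 mod 33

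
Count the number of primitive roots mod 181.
Number of primitive roots mod 181 = φ(p-1) = φ(180) = 48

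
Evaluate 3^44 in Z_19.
Using Fermat: 3^{18} ≡ 1 (mod 19). 44 ≡ 8 (mod 18). So 3^{44} ≡ 3^{8} ≡ 6 (mod 19)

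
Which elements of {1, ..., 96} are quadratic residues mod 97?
QRs mod 97: {1, 2, 3, 4, 6, 8, 9, 11, 12, 16, 18, 22, 24, 25, 27, 31, 32, 33, 35, 36, 43, 44, 47, 48, 49, 50, 53, 54, 61, 62, 64, 65, 66, 70, 72, 73, 75, 79, 81, 85, 86, 88, 89, 91, 93, 94, 95, 96}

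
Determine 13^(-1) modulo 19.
Since 19 is prime, by Fermat 13^(-1) ≡ 13^{17} ≡ 3 (mod 19). Verify: 13 × 3 = 39 ≡ 1 (mod 19)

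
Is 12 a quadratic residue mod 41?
By Euler's criterion: 12^{20} ≡ 40 mod 41. Since this equals -1 (≡ 40), 12 is not a QR.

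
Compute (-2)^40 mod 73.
By repeated squaring (mod 73): (-2)^{1}≡71, (-2)^{2}≡4, (-2)^{4}≡16, (-2)^{8}≡37, (-2)^{16}≡55, (-2)^{32}≡32. Then (-2)^{40} = (-2)^{32+8} ≡ 32 × 37 ≡ 16 (mod 73)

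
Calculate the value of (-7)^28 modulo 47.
By repeated squaring mod 47: (-7)^{1}≡40, (-7)^{2}≡2, (-7)^{4}≡4, (-7)^{8}≡16, (-7)^{16}≡21. Then (-7)^{28} = (-7)^{16+8+4} ≡ 21 × 16 × 4 ≡ 28 mod 47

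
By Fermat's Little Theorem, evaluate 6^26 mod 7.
By Fermat: 6^{6} ≡ 1 (mod 7). 26 = 4×6 + 2. So 6^{26} ≡ 6^{2} ≡ 1 (mod 7)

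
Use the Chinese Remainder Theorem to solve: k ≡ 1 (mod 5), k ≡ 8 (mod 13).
M = 5 × 13 = 65. M₁ = 13, y₁ ≡ 2 (mod 5). M₂ = 5, y₂ ≡ 8 (mod 13). k = 1×13×2 + 8×5×8 ≡ 21 (mod 65)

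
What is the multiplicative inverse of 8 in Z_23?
Since 23 is prime, by Fermat 8^(-1) ≡ 8^{21} ≡ 3 mod 23. Verify: 8 × 3 = 24 ≡ 1 mod 23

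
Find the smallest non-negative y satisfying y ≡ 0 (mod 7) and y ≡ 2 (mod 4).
M = 7 × 4 = 28. M₁ = 4, y₁ ≡ 2 (mod 7). M₂ = 7, y₂ ≡ 3 (mod 4). y = 0×4×2 + 2×7×3 ≡ 14 (mod 28)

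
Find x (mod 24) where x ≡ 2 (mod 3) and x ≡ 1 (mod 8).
M = 3 × 8 = 24. M₁ = 8, y₁ ≡ 2 (mod 3). M₂ = 3, y₂ ≡ 3 (mod 8). x = 2×8×2 + 1×3×3 ≡ 17 (mod 24)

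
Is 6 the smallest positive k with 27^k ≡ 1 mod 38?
Powers of 27 mod 38: 27^1≡27, 27^2≡7, 27^3≡37, 27^4≡11, 27^5≡31, 27^6≡1. First k with 27^k≡1 is k=6. Yes, ord_38(27) = 6.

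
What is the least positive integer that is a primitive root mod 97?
g = 5. For each prime q|96: 5^{48}≡96, 5^{32}≡35, none ≡ 1, so ord_97(5) = 96 and 5 is a primitive root.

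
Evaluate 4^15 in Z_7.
Using Fermat: 4^{6} ≡ 1 mod 7. 15 ≡ 3 mod 6. So 4^{15} ≡ 4^{3} ≡ 1 mod 7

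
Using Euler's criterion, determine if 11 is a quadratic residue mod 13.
By Euler's criterion: 11^{6} ≡ 12 (mod 13). Since this equals -1 (≡ 12), 11 is not a QR.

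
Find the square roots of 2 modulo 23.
The square roots of 2 mod 23 are 18 and 5. Verify: 18² = 324 ≡ 2 (mod 23)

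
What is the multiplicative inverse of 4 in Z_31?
Since 31 is prime, by Fermat 4^(-1) ≡ 4^{29} ≡ 8 (mod 31). Verify: 4 × 8 = 32 ≡ 1 (mod 31)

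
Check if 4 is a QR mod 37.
By Euler's criterion: 4^{18} ≡ 1 mod 37. Since this equals 1, 4 is a QR.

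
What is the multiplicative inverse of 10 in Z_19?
Since 19 is prime, by Fermat 10^(-1) ≡ 10^{17} ≡ 2 mod 19. Verify: 10 × 2 = 20 ≡ 1 mod 19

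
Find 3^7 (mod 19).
By repeated squaring (mod 19): 3^{1}≡3, 3^{2}≡9, 3^{4}≡5. Then 3^{7} = 3^{4+2+1} ≡ 5 × 9 × 3 ≡ 2 (mod 19)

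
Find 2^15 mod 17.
By repeated squaring mod 17: 2^{1}≡2, 2^{2}≡4, 2^{4}≡16, 2^{8}≡1. Then 2^{15} = 2^{8+4+2+1} ≡ 1 × 16 × 4 × 2 ≡ 9 mod 17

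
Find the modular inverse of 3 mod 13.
Since 13 is prime, by Fermat 3^(-1) ≡ 3^{11} ≡ 9 mod 13. Verify: 3 × 9 = 27 ≡ 1 mod 13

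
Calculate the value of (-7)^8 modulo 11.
By repeated squaring (mod 11): (-7)^{1}≡4, (-7)^{2}≡5, (-7)^{4}≡3, (-7)^{8}≡9. So (-7)^{8} ≡ 9 (mod 11)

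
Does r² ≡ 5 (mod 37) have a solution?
By Euler's criterion: 5^{18} ≡ 36 (mod 37). Since this equals -1 (≡ 36), 5 is not a QR.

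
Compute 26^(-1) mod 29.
Since 29 is prime, by Fermat 26^(-1) ≡ 26^{27} ≡ 19 mod 29. Verify: 26 × 19 = 494 ≡ 1 mod 29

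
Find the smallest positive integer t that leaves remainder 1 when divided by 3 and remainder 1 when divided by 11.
M = 3 × 11 = 33. M₁ = 11, y₁ ≡ 2 (mod 3). M₂ = 3, y₂ ≡ 4 (mod 11). t = 1×11×2 + 1×3×4 ≡ 1 (mod 33)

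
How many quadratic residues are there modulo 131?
Exactly half the non-zero residues mod a prime are QRs: (131-1)/2 = 65.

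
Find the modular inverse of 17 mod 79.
Since 79 is prime, by Fermat 17^(-1) ≡ 17^{77} ≡ 14 mod 79. Verify: 17 × 14 = 238 ≡ 1 mod 79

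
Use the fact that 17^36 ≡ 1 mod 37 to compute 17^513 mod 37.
By Fermat: 17^{36} ≡ 1 mod 37. 513 ≡ 9 mod 36. So 17^{513} ≡ 17^{9} ≡ 6 mod 37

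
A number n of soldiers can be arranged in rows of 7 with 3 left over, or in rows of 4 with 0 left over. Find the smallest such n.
M = 7 × 4 = 28. M₁ = 4, y₁ ≡ 2 mod 7. M₂ = 7, y₂ ≡ 3 mod 4. n = 3×4×2 + 0×7×3 ≡ 24 mod 28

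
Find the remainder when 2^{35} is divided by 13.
By Fermat: 2^{12} ≡ 1 mod 13. 35 = 2×12 + 11. So 2^{35} ≡ 2^{11} ≡ 7 mod 13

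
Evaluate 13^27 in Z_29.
By repeated squaring (mod 29): 13^{1}≡13, 13^{2}≡24, 13^{4}≡25, 13^{8}≡16, 13^{16}≡24. Then 13^{27} = 13^{16+8+2+1} ≡ 24 × 16 × 24 × 13 ≡ 9 (mod 29)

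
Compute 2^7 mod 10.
By repeated squaring mod 10: 2^{1}≡2, 2^{2}≡4, 2^{4}≡6. Then 2^{7} = 2^{4+2+1} ≡ 6 × 4 × 2 ≡ 8 mod 10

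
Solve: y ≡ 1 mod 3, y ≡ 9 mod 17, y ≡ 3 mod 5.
M = 3 × 17 × 5 = 255. M₁ = 85, y₁ ≡ 1 mod 3. M₂ = 15, y₂ ≡ 8 mod 17. M₃ = 51, y₃ ≡ 1 mod 5. y = 1×85×1 + 9×15×8 + 3×51×1 ≡ 43 mod 255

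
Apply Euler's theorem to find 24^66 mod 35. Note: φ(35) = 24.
By Euler: 24^{24} ≡ 1 mod 35 since gcd(24, 35) = 1. 66 = 2×24 + 18. So 24^{66} ≡ 24^{18} ≡ 1 mod 35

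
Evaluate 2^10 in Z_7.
Using Fermat: 2^{6} ≡ 1 mod 7. 10 ≡ 4 mod 6. So 2^{10} ≡ 2^{4} ≡ 2 mod 7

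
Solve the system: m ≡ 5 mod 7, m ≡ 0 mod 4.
M = 7 × 4 = 28. M₁ = 4, y₁ ≡ 2 mod 7. M₂ = 7, y₂ ≡ 3 mod 4. m = 5×4×2 + 0×7×3 ≡ 12 mod 28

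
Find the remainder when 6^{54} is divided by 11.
By Fermat: 6^{10} ≡ 1 mod 11. 54 = 5×10 + 4. So 6^{54} ≡ 6^{4} ≡ 9 mod 11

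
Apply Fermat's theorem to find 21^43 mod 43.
By Fermat: 21^{42} ≡ 1 mod 43. So 21^{43} = 21^{42} · 21^{1} ≡ 21^{1} ≡ 21 mod 43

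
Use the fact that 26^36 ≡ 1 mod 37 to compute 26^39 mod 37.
By Fermat: 26^{36} ≡ 1 mod 37. So 26^{39} = 26^{36} · 26^{3} ≡ 26^{3} ≡ 1 mod 37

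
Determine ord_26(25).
Powers of 25 mod 26: 25^1≡25, 25^2≡1. So the order of 25 is 2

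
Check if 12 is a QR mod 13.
By Euler's criterion: 12^{6} ≡ 1 (mod 13). Since this equals 1, 12 is a QR.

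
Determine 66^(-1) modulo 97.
Since 97 is prime, by Fermat 66^(-1) ≡ 66^{95} ≡ 25 mod 97. Verify: 66 × 25 = 1650 ≡ 1 mod 97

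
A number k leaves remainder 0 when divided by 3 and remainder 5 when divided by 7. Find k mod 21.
M = 3 × 7 = 21. M₁ = 7, y₁ ≡ 1 mod 3. M₂ = 3, y₂ ≡ 5 mod 7. k = 0×7×1 + 5×3×5 ≡ 12 mod 21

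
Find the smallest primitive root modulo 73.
g = 5. For each prime q|72: 5^{36}≡72, 5^{24}≡8, none ≡ 1, so ord_73(5) = 72 and 5 is a primitive root.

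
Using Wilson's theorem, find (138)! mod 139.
By Wilson's theorem, (138)! ≡ -1 ≡ 138 mod 139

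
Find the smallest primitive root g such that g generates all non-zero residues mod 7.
g = 3. For each prime q|6: 3^{3}≡6, 3^{2}≡2, none ≡ 1, so ord_7(3) = 6 and 3 is a primitive root.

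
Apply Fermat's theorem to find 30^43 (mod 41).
By Fermat: 30^{40} ≡ 1 (mod 41). So 30^{43} = 30^{40} · 30^{3} ≡ 30^{3} ≡ 22 (mod 41)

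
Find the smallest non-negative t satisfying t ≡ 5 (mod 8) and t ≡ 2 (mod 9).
M = 8 × 9 = 72. M₁ = 9, y₁ ≡ 1 (mod 8). M₂ = 8, y₂ ≡ 8 (mod 9). t = 5×9×1 + 2×8×8 ≡ 29 (mod 72)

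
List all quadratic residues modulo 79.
Quadratic residues modulo 79: {1, 2, 4, 5, 8, 9, 10, 11, 13, 16, 18, 19, 20, 21, 22, 23, 25, 26, 31, 32, 36, 38, 40, 42, 44, 45, 46, 49, 50, 51, 52, 55, 62, 64, 65, 67, 72, 73, 76}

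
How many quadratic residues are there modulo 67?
The squaring map on Z_67* is 2-to-1, so there are (66)/2 = 33 QRs.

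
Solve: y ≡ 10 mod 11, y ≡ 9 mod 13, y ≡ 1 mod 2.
M = 11 × 13 × 2 = 286. M₁ = 26, y₁ ≡ 3 mod 11. M₂ = 22, y₂ ≡ 3 mod 13. M₃ = 143, y₃ ≡ 1 mod 2. y = 10×26×3 + 9×22×3 + 1×143×1 ≡ 87 mod 286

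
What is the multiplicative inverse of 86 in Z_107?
Since 107 is prime, by Fermat 86^(-1) ≡ 86^{105} ≡ 56 (mod 107). Verify: 86 × 56 = 4816 ≡ 1 (mod 107)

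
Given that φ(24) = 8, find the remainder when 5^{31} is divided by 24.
By Euler: 5^{8} ≡ 1 (mod 24) since gcd(5, 24) = 1. 31 = 3×8 + 7. So 5^{31} ≡ 5^{7} ≡ 5 (mod 24)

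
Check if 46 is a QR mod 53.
By Euler's criterion: 46^{26} ≡ 1 (mod 53). Since this equals 1, 46 is a QR.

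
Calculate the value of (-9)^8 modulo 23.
By repeated squaring (mod 23): (-9)^{1}≡14, (-9)^{2}≡12, (-9)^{4}≡6, (-9)^{8}≡13. So (-9)^{8} ≡ 13 (mod 23)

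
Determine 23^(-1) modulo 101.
Since 101 is prime, by Fermat 23^(-1) ≡ 23^{99} ≡ 22 mod 101. Verify: 23 × 22 = 506 ≡ 1 mod 101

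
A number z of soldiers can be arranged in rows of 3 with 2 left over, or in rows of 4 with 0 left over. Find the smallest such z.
M = 3 × 4 = 12. M₁ = 4, y₁ ≡ 1 (mod 3). M₂ = 3, y₂ ≡ 3 (mod 4). z = 2×4×1 + 0×3×3 ≡ 8 (mod 12)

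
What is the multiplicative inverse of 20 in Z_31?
Since 31 is prime, by Fermat 20^(-1) ≡ 20^{29} ≡ 14 (mod 31). Verify: 20 × 14 = 280 ≡ 1 (mod 31)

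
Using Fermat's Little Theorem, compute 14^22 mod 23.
By Fermat's Little Theorem, 14^{22} ≡ 1 mod 23 since 23 is prime and gcd(14, 23) = 1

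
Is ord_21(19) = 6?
Powers of 19 mod 21: 19^1≡19, 19^2≡4, 19^3≡13, 19^4≡16, 19^5≡10, 19^6≡1. First k with 19^k≡1 is k=6. Yes, ord_21(19) = 6.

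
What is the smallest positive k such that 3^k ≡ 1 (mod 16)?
Powers of 3 mod 16: 3^1≡3, 3^2≡9, 3^3≡11, 3^4≡1. ord_16(3) = 4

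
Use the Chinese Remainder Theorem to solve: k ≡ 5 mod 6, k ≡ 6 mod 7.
M = 6 × 7 = 42. M₁ = 7, y₁ ≡ 1 mod 6. M₂ = 6, y₂ ≡ 6 mod 7. k = 5×7×1 + 6×6×6 ≡ 41 mod 42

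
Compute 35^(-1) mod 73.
Since 73 is prime, by Fermat 35^(-1) ≡ 35^{71} ≡ 48 mod 73. Verify: 35 × 48 = 1680 ≡ 1 mod 73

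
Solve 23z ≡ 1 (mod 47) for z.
Since 47 is prime, by Fermat 23^(-1) ≡ 23^{45} ≡ 45 (mod 47). Verify: 23 × 45 = 1035 ≡ 1 (mod 47)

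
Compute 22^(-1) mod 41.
Since 41 is prime, by Fermat 22^(-1) ≡ 22^{39} ≡ 28 mod 41. Verify: 22 × 28 = 616 ≡ 1 mod 41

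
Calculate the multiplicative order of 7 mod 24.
Powers of 7 mod 24: 7^1≡7, 7^2≡1. So the order of 7 is 2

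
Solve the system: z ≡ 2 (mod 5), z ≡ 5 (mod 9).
M = 5 × 9 = 45. M₁ = 9, y₁ ≡ 4 (mod 5). M₂ = 5, y₂ ≡ 2 (mod 9). z = 2×9×4 + 5×5×2 ≡ 32 (mod 45)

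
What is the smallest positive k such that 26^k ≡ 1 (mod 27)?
Powers of 26 mod 27: 26^1≡26, 26^2≡1. Order = 2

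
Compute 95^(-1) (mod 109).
Since 109 is prime, by Fermat 95^(-1) ≡ 95^{107} ≡ 70 (mod 109). Verify: 95 × 70 = 6650 ≡ 1 (mod 109)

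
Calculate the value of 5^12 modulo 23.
By repeated squaring mod 23: 5^{1}≡5, 5^{2}≡2, 5^{4}≡4, 5^{8}≡16. Then 5^{12} = 5^{8+4} ≡ 16 × 4 ≡ 18 mod 23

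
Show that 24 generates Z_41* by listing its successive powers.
24^1, 24^2, ..., 24^{40} mod 41: [24, 2, 7, 4, 14, 8, 28, 16, 15, 32, 30, 23, 19, 5, 38, 10, 35, 20, 29, 40, 17, 39, 34, 37, 27, 33, 13, 25, 26, 9, 11, 18, 22, 36, 3, 31, 6, 21, 12, 1]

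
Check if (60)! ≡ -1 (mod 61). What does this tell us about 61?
(60)! mod 61 = 60. Since this equals -1 (mod 61), Wilson confirms 61 is prime.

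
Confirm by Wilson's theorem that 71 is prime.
(70)! mod 71 = 70. Since this equals -1 mod 71, Wilson confirms 71 is prime.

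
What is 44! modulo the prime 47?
(46)! = (44)! × (45) × (46) ≡ -1 mod 47. So (44)! ≡ -1 × [(46)(45)]^(-1) ≡ 23 mod 47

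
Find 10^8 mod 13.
By repeated squaring mod 13: 10^{1}≡10, 10^{2}≡9, 10^{4}≡3, 10^{8}≡9. So 10^{8} ≡ 9 mod 13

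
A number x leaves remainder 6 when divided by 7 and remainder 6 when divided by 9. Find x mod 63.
M = 7 × 9 = 63. M₁ = 9, y₁ ≡ 4 mod 7. M₂ = 7, y₂ ≡ 4 mod 9. x = 6×9×4 + 6×7×4 ≡ 6 mod 63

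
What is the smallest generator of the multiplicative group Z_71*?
g = 7. For each prime q|70: 7^{35}≡70, 7^{14}≡54, 7^{10}≡45, none ≡ 1, so ord_71(7) = 70 and 7 is a primitive root.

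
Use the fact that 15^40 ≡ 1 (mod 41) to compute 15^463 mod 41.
By Fermat: 15^{40} ≡ 1 (mod 41). 463 ≡ 23 (mod 40). So 15^{463} ≡ 15^{23} ≡ 28 (mod 41)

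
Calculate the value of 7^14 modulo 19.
By repeated squaring (mod 19): 7^{1}≡7, 7^{2}≡11, 7^{4}≡7, 7^{8}≡11. Then 7^{14} = 7^{8+4+2} ≡ 11 × 7 × 11 ≡ 11 (mod 19)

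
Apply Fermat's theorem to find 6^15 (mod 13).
By Fermat: 6^{12} ≡ 1 (mod 13). So 6^{15} = 6^{12} · 6^{3} ≡ 6^{3} ≡ 8 (mod 13)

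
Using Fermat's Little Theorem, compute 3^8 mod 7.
By Fermat: 3^{6} ≡ 1 (mod 7). So 3^{8} = 3^{6} · 3^{2} ≡ 3^{2} ≡ 2 (mod 7)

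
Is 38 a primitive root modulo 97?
ord_97(38) divides 96. For each prime q|96: 38^{48}≡96, 38^{32}≡35, none ≡ 1. So 38 has order 96 and is a primitive root mod 97.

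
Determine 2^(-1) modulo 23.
Since 23 is prime, by Fermat 2^(-1) ≡ 2^{21} ≡ 12 mod 23. Verify: 2 × 12 = 24 ≡ 1 mod 23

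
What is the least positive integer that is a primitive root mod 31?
g = 3. For each prime q|30: 3^{15}≡30, 3^{10}≡25, 3^{6}≡16, none ≡ 1, so ord_31(3) = 30 and 3 is a primitive root.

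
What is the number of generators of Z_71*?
A prime p has φ(p-1) primitive roots; here φ(70) = 24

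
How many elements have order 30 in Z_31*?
There are φ(31-1) = φ(30) = 8 primitive roots modulo 31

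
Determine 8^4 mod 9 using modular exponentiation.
8^{4} = 4096 ≡ 1 mod 9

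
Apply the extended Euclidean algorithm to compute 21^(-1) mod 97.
Extended GCD: 21(37) + 97(-8) = 1. So 21^(-1) ≡ 37 (mod 97). Verify: 21 × 37 = 777 ≡ 1 (mod 97)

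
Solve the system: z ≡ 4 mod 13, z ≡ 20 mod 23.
M = 13 × 23 = 299. M₁ = 23, y₁ ≡ 4 mod 13. M₂ = 13, y₂ ≡ 16 mod 23. z = 4×23×4 + 20×13×16 ≡ 43 mod 299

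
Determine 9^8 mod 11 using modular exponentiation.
By repeated squaring (mod 11): 9^{1}≡9, 9^{2}≡4, 9^{4}≡5, 9^{8}≡3. So 9^{8} ≡ 3 (mod 11)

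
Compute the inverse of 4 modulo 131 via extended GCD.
Extended GCD: 4(33) + 131(-1) = 1. So 4^(-1) ≡ 33 mod 131. Verify: 4 × 33 = 132 ≡ 1 mod 131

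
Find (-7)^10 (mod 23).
By repeated squaring (mod 23): (-7)^{1}≡16, (-7)^{2}≡3, (-7)^{4}≡9, (-7)^{8}≡12. Then (-7)^{10} = (-7)^{8+2} ≡ 12 × 3 ≡ 13 (mod 23)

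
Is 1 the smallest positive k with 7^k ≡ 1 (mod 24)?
Powers of 7 mod 24: 7^1≡7, 7^2≡1. 7^1≡7≢1, so ord ≠ 1. No, the actual order is 2.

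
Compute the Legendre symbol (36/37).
(36/37) = 36^{18} mod 37 = 1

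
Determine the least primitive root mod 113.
g = 3. Powers: [3, 9, 27, 81, 17, 51, 40, 7, 21, ...] generates all 112 non-zero residues.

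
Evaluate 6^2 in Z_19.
6^{2} = 36 ≡ 17 (mod 19)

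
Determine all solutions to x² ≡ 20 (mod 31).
The square roots of 20 mod 31 are 19 and 12. Verify: 19² = 361 ≡ 20 (mod 31)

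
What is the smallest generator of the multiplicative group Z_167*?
g = 5. For each prime q|166: 5^{83}≡166, 5^{2}≡25, none ≡ 1, so ord_167(5) = 166 and 5 is a primitive root.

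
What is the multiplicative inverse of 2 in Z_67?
Since 67 is prime, by Fermat 2^(-1) ≡ 2^{65} ≡ 34 mod 67. Verify: 2 × 34 = 68 ≡ 1 mod 67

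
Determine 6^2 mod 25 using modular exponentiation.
6^{2} = 36 ≡ 11 mod 25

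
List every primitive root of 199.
There are φ(198) = 60 primitive roots mod 199: {3, 6, 15, 22, 30, 34, 38, 39, 41, 44, 48, 54, 68, 69, 71, 73, 75, 77, 84, 87, 95, 97, 99, 105, 108, 110, 113, 118, 119, 120, 127, 129, 133, 134, 142, 143, 146, 148, 149, 150, 152, 153, 154, 163, 164, 166, 167, 168, 170, 173, 176, 179, 183, 185, 186, 189, 190, 192, 195, 197}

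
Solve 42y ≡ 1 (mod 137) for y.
Since 137 is prime, by Fermat 42^(-1) ≡ 42^{135} ≡ 62 (mod 137). Verify: 42 × 62 = 2604 ≡ 1 (mod 137)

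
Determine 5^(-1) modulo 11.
Since 11 is prime, by Fermat 5^(-1) ≡ 5^{9} ≡ 9 (mod 11). Verify: 5 × 9 = 45 ≡ 1 (mod 11)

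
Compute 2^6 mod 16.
By repeated squaring mod 16: 2^{1}≡2, 2^{2}≡4, 2^{4}≡0. Then 2^{6} = 2^{4+2} ≡ 0 × 4 ≡ 0 mod 16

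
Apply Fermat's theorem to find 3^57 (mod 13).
By Fermat: 3^{12} ≡ 1 (mod 13). 57 = 4×12 + 9. So 3^{57} ≡ 3^{9} ≡ 1 (mod 13)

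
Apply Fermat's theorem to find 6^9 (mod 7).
By Fermat: 6^{6} ≡ 1 (mod 7). So 6^{9} = 6^{6} · 6^{3} ≡ 6^{3} ≡ 6 (mod 7)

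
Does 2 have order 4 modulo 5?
ord_5(2) divides 4. For each prime q|4: 2^{2}≡4, none ≡ 1. So 2 has order 4 and is a primitive root mod 5.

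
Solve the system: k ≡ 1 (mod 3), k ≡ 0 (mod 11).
M = 3 × 11 = 33. M₁ = 11, y₁ ≡ 2 (mod 3). M₂ = 3, y₂ ≡ 4 (mod 11). k = 1×11×2 + 0×3×4 ≡ 22 (mod 33)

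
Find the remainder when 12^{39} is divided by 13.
By Fermat: 12^{12} ≡ 1 (mod 13). 39 = 3×12 + 3. So 12^{39} ≡ 12^{3} ≡ 12 (mod 13)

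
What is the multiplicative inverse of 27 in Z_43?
Since 43 is prime, by Fermat 27^(-1) ≡ 27^{41} ≡ 8 mod 43. Verify: 27 × 8 = 216 ≡ 1 mod 43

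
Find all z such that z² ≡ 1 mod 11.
The square roots of 1 mod 11 are 1 and 10. Verify: 1² = 1 ≡ 1 mod 11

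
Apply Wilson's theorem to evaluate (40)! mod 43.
(42)! = (40)! × (41) × (42) ≡ -1 mod 43. So (40)! ≡ -1 × [(42)(41)]^(-1) ≡ 21 mod 43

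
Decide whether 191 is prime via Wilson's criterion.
(190)! mod 191 = 190. Since 190 ≡ -1 (mod 191), 191 is prime.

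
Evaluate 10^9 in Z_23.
By repeated squaring mod 23: 10^{1}≡10, 10^{2}≡8, 10^{4}≡18, 10^{8}≡2. Then 10^{9} = 10^{8+1} ≡ 2 × 10 ≡ 20 mod 23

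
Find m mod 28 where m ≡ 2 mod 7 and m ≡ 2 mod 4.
M = 7 × 4 = 28. M₁ = 4, y₁ ≡ 2 mod 7. M₂ = 7, y₂ ≡ 3 mod 4. m = 2×4×2 + 2×7×3 ≡ 2 mod 28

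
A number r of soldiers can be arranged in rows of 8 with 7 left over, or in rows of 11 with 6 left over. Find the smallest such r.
M = 8 × 11 = 88. M₁ = 11, y₁ ≡ 3 mod 8. M₂ = 8, y₂ ≡ 7 mod 11. r = 7×11×3 + 6×8×7 ≡ 39 mod 88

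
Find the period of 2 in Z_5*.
Powers of 2 mod 5: 2^1≡2, 2^2≡4, 2^3≡3, 2^4≡1. ord_5(2) = 4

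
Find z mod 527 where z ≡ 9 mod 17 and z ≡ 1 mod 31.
M = 17 × 31 = 527. M₁ = 31, y₁ ≡ 11 mod 17. M₂ = 17, y₂ ≡ 11 mod 31. z = 9×31×11 + 1×17×11 ≡ 94 mod 527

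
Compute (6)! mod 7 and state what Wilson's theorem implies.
(6)! mod 7 = 6. Since this equals -1 mod 7, Wilson confirms 7 is prime.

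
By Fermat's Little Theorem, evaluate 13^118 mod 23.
By Fermat: 13^{22} ≡ 1 (mod 23). 118 = 5×22 + 8. So 13^{118} ≡ 13^{8} ≡ 2 (mod 23)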